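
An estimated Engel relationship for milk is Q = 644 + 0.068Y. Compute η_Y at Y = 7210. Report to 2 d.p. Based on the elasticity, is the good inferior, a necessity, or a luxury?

At Y = 7210: Q = 1134.280.
dQ/dY = 0.068.
η = (dQ/dY)·(Y/Q) = 0.068 × (7210/1134.280) = 0.43.
Since 0 < η < 1, the good is a necessity.

0.43 (necessity)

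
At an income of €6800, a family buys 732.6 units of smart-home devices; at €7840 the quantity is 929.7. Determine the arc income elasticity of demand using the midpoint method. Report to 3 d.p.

ΔQ = 929.7 − 732.6 = 197.1; midpoint Q̄ = (732.6 + 929.7)/2 = 831.15.
ΔI = 7840 − 6800 = 1040; midpoint Ī = (6800 + 7840)/2 = 7320.
η = (ΔQ/Q̄) ÷ (ΔI/Ī) = (197.1/831.15) ÷ (1040/7320) = 1.669.

1.669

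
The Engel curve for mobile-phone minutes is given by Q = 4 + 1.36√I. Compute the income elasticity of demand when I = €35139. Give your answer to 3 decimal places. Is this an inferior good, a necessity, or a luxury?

At I = 35139: Q = 258.937.
dQ/dI = 1.36/(2√I) = 0.00362756 at this income.
η = (dQ/dI)·(I/Q) = 0.00362756 × (35139/258.937) = 0.492.
Since 0 < η < 1, the good is a necessity.

0.492 (necessity)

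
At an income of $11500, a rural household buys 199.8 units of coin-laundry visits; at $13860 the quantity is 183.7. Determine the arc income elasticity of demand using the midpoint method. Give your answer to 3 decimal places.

ΔQ = 183.7 − 199.8 = -16.1; midpoint Q̄ = (199.8 + 183.7)/2 = 191.75.
ΔI = 13860 − 11500 = 2360; midpoint Ī = (11500 + 13860)/2 = 12680.
η = (ΔQ/Q̄) ÷ (ΔI/Ī) = (-16.1/191.75) ÷ (2360/12680) = -0.451.

-0.451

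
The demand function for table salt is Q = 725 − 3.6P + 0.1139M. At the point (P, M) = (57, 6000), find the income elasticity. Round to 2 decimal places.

0.57

At P = 57, M = 6000: Q = 1203.200.
Holding P constant, ∂Q/∂M = 0.1139.
η_M = (∂Q/∂M)·(M/Q) = 0.1139 × (6000/1203.200) = 0.57.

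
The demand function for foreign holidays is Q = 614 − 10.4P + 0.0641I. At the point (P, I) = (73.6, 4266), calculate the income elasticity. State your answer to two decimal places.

2.24

At P = 73.6, I = 4266: Q = 122.011.
Holding P constant, ∂Q/∂I = 0.0641.
η_I = (∂Q/∂I)·(I/Q) = 0.0641 × (4266/122.011) = 2.24.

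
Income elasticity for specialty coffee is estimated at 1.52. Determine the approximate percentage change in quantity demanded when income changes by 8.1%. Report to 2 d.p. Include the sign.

%ΔQ ≈ η × %ΔI = 1.52 × 8.1% = 12.31%.

12.31%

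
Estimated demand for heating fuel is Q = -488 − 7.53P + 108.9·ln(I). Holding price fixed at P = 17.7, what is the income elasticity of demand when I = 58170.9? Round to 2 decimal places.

At P = 17.7, I = 58170.9: Q = 573.476.
Holding P constant, ∂Q/∂I = 108.9/I = 0.00187207.
η_I = (∂Q/∂I)·(I/Q) = 0.00187207 × (58170.9/573.476) = 0.19.

0.19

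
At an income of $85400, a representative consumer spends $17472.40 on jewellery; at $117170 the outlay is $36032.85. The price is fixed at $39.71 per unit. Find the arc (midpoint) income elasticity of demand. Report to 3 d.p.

2.212

With a constant price, Q₁ = 17472.40/39.71 = 440.000 and Q₂ = 36032.85/39.71 = 907.400 (equivalently, work directly with expenditure since P cancels).
Midpoint %ΔQ = (36032.85 − 17472.40)/26752.63 = 0.69378; midpoint %ΔI = (117170 − 85400)/101285 = 0.31367.
η = 0.69378 / 0.31367 = 2.212.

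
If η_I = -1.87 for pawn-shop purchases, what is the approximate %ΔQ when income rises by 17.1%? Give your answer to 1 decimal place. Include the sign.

-32.0%

%ΔQ ≈ η × %ΔI = -1.87 × 17.1% = -32.0%.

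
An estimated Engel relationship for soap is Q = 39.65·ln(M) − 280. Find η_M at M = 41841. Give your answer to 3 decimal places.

At M = 41841: Q = 141.941.
dQ/dM = 39.65/M = 0.000947635 at this income.
η = (dQ/dM)·(M/Q) = 0.000947635 × (41841/141.941) = 0.279.

0.279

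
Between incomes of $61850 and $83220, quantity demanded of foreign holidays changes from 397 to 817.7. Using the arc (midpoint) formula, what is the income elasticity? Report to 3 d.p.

2.351

ΔQ = 817.7 − 397 = 420.7; midpoint Q̄ = (397 + 817.7)/2 = 607.35.
ΔI = 83220 − 61850 = 21370; midpoint Ī = (61850 + 83220)/2 = 72535.
η = (ΔQ/Q̄) ÷ (ΔI/Ī) = (420.7/607.35) ÷ (21370/72535) = 2.351.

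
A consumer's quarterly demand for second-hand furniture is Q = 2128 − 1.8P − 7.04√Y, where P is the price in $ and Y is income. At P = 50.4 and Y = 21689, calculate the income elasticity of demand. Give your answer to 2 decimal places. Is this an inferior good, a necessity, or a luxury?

At P = 50.4, Y = 21689: Q = 1000.486.
Holding P constant, ∂Q/∂Y = -7.04/(2√Y) = -0.0239014.
η_Y = (∂Q/∂Y)·(Y/Q) = -0.0239014 × (21689/1000.486) = -0.52.
Since η < 0, this is an inferior good.

-0.52 (inferior good)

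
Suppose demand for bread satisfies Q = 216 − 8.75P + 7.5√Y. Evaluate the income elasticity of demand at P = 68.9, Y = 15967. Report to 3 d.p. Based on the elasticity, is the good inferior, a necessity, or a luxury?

At P = 68.9, Y = 15967: Q = 560.829.
Holding P constant, ∂Q/∂Y = 7.5/(2√Y) = 0.029677.
η_Y = (∂Q/∂Y)·(Y/Q) = 0.029677 × (15967/560.829) = 0.845.
Since 0 < η < 1, this is a necessity.

0.845 (necessity)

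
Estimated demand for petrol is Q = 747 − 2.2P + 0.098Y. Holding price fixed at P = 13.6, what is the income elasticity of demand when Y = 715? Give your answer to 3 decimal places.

0.089

At P = 13.6, Y = 715: Q = 787.150.
Holding P constant, ∂Q/∂Y = 0.098.
η_Y = (∂Q/∂Y)·(Y/Q) = 0.098 × (715/787.150) = 0.089.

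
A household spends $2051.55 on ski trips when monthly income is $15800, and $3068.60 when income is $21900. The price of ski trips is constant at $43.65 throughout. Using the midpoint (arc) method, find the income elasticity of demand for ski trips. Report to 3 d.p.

1.228

With a constant price, Q₁ = 2051.55/43.65 = 47.000 and Q₂ = 3068.60/43.65 = 70.300 (equivalently, work directly with expenditure since P cancels).
Midpoint %ΔQ = (3068.60 − 2051.55)/2560.07 = 0.39727; midpoint %ΔI = (21900 − 15800)/18850 = 0.32361.
η = 0.39727 / 0.32361 = 1.228.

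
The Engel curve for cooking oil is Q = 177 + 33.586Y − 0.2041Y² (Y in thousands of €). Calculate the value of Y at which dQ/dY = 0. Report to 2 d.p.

82.28

dQ/dY = 33.586 − 0.4082Y.
The good is inferior where dQ/dY < 0. Setting dQ/dY = 0 gives Y = 33.586 / 0.4082 = 82.28.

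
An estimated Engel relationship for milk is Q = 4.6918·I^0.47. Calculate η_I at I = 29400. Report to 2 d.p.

0.47

For Q = A·I^β the income elasticity is constant and equal to β.
Here β = 0.47, so η = 0.47.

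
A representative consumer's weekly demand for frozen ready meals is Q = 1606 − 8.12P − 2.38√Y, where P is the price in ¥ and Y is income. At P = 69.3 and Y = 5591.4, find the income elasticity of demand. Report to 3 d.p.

At P = 69.3, Y = 5591.4: Q = 865.318.
Holding P constant, ∂Q/∂Y = -2.38/(2√Y) = -0.0159143.
η_Y = (∂Q/∂Y)·(Y/Q) = -0.0159143 × (5591.4/865.318) = -0.103.

-0.103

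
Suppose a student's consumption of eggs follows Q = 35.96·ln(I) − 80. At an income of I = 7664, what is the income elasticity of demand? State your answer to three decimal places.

0.149

At I = 7664: Q = 241.637.
dQ/dI = 35.96/I = 0.00469207 at this income.
η = (dQ/dI)·(I/Q) = 0.00469207 × (7664/241.637) = 0.149.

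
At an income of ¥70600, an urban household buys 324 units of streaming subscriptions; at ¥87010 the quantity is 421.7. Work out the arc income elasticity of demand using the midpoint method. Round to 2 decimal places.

1.26

ΔQ = 421.7 − 324 = 97.7; midpoint Q̄ = (324 + 421.7)/2 = 372.85.
ΔI = 87010 − 70600 = 16410; midpoint Ī = (70600 + 87010)/2 = 78805.
η = (ΔQ/Q̄) ÷ (ΔI/Ī) = (97.7/372.85) ÷ (16410/78805) = 1.26.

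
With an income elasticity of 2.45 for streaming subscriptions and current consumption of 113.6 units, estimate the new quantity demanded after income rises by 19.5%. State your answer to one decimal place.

%ΔQ ≈ η × %ΔI = 2.45 × 19.5% = 47.775%.
New Q ≈ 113.6 × (1 + 0.47775) = 167.9.

167.9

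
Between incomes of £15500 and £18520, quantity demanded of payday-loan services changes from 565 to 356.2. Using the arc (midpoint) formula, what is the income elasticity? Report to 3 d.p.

-2.553

ΔQ = 356.2 − 565 = -208.8; midpoint Q̄ = (565 + 356.2)/2 = 460.6.
ΔI = 18520 − 15500 = 3020; midpoint Ī = (15500 + 18520)/2 = 17010.
η = (ΔQ/Q̄) ÷ (ΔI/Ī) = (-208.8/460.6) ÷ (3020/17010) = -2.553.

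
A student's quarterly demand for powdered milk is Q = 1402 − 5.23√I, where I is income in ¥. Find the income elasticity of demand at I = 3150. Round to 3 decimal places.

At I = 3150: Q = 1108.467.
dQ/dI = -5.23/(2√I) = -0.0465925 at this income.
η = (dQ/dI)·(I/Q) = -0.0465925 × (3150/1108.467) = -0.132.

-0.132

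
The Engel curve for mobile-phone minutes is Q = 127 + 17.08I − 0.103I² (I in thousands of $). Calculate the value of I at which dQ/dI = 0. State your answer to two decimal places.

dQ/dI = 17.08 − 0.206I.
The good is inferior where dQ/dI < 0. Setting dQ/dI = 0 gives I = 17.08 / 0.206 = 82.91.

82.91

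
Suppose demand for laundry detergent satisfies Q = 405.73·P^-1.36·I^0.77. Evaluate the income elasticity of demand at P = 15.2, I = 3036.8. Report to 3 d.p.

0.770

For a multiplicative demand Q = A·P^α·I^β, the income elasticity is β everywhere.
Here β = 0.77, so η = 0.770.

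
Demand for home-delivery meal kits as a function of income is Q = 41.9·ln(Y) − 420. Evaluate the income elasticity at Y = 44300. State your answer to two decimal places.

At Y = 44300: Q = 28.277.
dQ/dY = 41.9/Y = 0.000945824 at this income.
η = (dQ/dY)·(Y/Q) = 0.000945824 × (44300/28.277) = 1.48.

1.48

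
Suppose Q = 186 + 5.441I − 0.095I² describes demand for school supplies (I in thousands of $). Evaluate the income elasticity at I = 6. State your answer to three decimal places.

At I = 6: Q = 215.2260.
dQ/dI = 5.441 − 0.19I = 4.30100.
η = (dQ/dI)·(I/Q) = 4.30100 × (6/215.2260) = 0.120.

0.120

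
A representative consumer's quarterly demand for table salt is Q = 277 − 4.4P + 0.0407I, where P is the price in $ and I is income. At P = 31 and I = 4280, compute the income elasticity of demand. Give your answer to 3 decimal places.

0.553

At P = 31, I = 4280: Q = 314.796.
Holding P constant, ∂Q/∂I = 0.0407.
η_I = (∂Q/∂I)·(I/Q) = 0.0407 × (4280/314.796) = 0.553.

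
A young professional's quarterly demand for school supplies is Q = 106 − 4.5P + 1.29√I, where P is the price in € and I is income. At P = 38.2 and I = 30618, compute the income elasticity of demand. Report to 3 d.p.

0.706

At P = 38.2, I = 30618: Q = 159.824.
Holding P constant, ∂Q/∂I = 1.29/(2√I) = 0.00368614.
η_I = (∂Q/∂I)·(I/Q) = 0.00368614 × (30618/159.824) = 0.706.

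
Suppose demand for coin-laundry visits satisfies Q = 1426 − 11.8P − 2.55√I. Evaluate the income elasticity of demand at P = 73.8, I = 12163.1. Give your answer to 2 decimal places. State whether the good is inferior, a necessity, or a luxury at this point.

At P = 73.8, I = 12163.1: Q = 273.930.
Holding P constant, ∂Q/∂I = -2.55/(2√I) = -0.0115608.
η_I = (∂Q/∂I)·(I/Q) = -0.0115608 × (12163.1/273.930) = -0.51.
Since η < 0, this is an inferior good.

-0.51 (inferior good)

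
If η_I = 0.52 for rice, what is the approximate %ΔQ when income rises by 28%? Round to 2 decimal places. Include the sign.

14.56%

%ΔQ ≈ η × %ΔI = 0.52 × 28% = 14.56%.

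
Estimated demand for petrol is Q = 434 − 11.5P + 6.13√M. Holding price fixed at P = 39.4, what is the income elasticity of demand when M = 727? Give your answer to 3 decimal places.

0.565

At P = 39.4, M = 727: Q = 146.183.
Holding P constant, ∂Q/∂M = 6.13/(2√M) = 0.113675.
η_M = (∂Q/∂M)·(M/Q) = 0.113675 × (727/146.183) = 0.565.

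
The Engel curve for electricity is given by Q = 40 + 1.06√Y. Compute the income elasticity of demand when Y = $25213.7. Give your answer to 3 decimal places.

0.404

At Y = 25213.7: Q = 208.316.
dQ/dY = 1.06/(2√Y) = 0.00333778 at this income.
η = (dQ/dY)·(Y/Q) = 0.00333778 × (25213.7/208.316) = 0.404.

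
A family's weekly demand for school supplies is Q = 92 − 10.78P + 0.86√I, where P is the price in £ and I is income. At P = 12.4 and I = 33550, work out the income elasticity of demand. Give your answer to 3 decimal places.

At P = 12.4, I = 33550: Q = 115.851.
Holding P constant, ∂Q/∂I = 0.86/(2√I) = 0.00234759.
η_I = (∂Q/∂I)·(I/Q) = 0.00234759 × (33550/115.851) = 0.680.

0.680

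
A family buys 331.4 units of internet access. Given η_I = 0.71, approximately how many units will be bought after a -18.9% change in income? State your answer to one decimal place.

%ΔQ ≈ η × %ΔI = 0.71 × (-18.9%) = -13.419%.
New Q ≈ 331.4 × (1 − 0.13419) = 286.9.

286.9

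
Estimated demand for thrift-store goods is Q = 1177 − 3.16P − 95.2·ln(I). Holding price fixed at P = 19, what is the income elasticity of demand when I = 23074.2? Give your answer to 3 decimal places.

-0.593

At P = 19, I = 23074.2: Q = 160.536.
Holding P constant, ∂Q/∂I = -95.2/I = -0.00412582.
η_I = (∂Q/∂I)·(I/Q) = -0.00412582 × (23074.2/160.536) = -0.593.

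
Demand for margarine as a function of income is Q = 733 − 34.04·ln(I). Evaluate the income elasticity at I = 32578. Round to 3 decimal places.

At I = 32578: Q = 379.277.
dQ/dI = -34.04/I = -0.00104488 at this income.
η = (dQ/dI)·(I/Q) = -0.00104488 × (32578/379.277) = -0.090.

-0.090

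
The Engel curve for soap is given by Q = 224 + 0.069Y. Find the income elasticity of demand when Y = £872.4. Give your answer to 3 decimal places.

0.212

At Y = 872.4: Q = 284.196.
dQ/dY = 0.069.
η = (dQ/dY)·(Y/Q) = 0.069 × (872.4/284.196) = 0.212.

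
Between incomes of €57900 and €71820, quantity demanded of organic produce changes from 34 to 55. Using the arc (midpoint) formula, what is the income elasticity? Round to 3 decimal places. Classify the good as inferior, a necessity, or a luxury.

2.199 (luxury)

ΔQ = 55 − 34 = 21; midpoint Q̄ = (34 + 55)/2 = 44.5.
ΔI = 71820 − 57900 = 13920; midpoint Ī = (57900 + 71820)/2 = 64860.
η = (ΔQ/Q̄) ÷ (ΔI/Ī) = (21/44.5) ÷ (13920/64860) = 2.199.
η > 1 ⇒ luxury.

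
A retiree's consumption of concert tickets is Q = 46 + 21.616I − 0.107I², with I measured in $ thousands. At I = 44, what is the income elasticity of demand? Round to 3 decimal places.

At I = 44: Q = 789.9520.
dQ/dI = 21.616 − 0.214I = 12.20000.
η = (dQ/dI)·(I/Q) = 12.20000 × (44/789.9520) = 0.680.

0.680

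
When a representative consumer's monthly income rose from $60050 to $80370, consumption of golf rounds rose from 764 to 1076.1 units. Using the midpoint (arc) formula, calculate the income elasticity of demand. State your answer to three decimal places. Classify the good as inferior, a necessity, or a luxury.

ΔQ = 1076.1 − 764 = 312.1; midpoint Q̄ = (764 + 1076.1)/2 = 920.05.
ΔI = 80370 − 60050 = 20320; midpoint Ī = (60050 + 80370)/2 = 70210.
η = (ΔQ/Q̄) ÷ (ΔI/Ī) = (312.1/920.05) ÷ (20320/70210) = 1.172.
η > 1 ⇒ luxury.

1.172 (luxury)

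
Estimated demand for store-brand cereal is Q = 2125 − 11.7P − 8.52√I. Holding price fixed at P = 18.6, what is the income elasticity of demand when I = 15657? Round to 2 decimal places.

-0.63

At P = 18.6, I = 15657: Q = 841.290.
Holding P constant, ∂Q/∂I = -8.52/(2√I) = -0.0340452.
η_I = (∂Q/∂I)·(I/Q) = -0.0340452 × (15657/841.290) = -0.63.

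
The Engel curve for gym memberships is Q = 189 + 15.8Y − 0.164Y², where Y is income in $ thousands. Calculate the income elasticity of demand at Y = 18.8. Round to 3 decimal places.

At Y = 18.8: Q = 428.0758.
dQ/dY = 15.8 − 0.328Y = 9.63360.
η = (dQ/dY)·(Y/Q) = 9.63360 × (18.8/428.0758) = 0.423.

0.423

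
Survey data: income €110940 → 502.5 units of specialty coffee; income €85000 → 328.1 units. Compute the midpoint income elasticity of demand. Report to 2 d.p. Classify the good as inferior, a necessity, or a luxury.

ΔQ = 328.1 − 502.5 = -174.4; midpoint Q̄ = (502.5 + 328.1)/2 = 415.3.
ΔI = 85000 − 110940 = -25940; midpoint Ī = (110940 + 85000)/2 = 97970.
η = (ΔQ/Q̄) ÷ (ΔI/Ī) = (-174.4/415.3) ÷ (-25940/97970) = 1.59.
η > 1 ⇒ luxury.

1.59 (luxury)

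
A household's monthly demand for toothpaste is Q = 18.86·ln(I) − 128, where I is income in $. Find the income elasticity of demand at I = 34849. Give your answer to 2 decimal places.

At I = 34849: Q = 69.253.
dQ/dI = 18.86/I = 0.000541192 at this income.
η = (dQ/dI)·(I/Q) = 0.000541192 × (34849/69.253) = 0.27.

0.27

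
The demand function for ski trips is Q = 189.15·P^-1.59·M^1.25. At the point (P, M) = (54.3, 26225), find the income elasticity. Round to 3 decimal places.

1.250

For a multiplicative demand Q = A·P^α·M^β, the income elasticity is β everywhere.
Here β = 1.25, so η = 1.250.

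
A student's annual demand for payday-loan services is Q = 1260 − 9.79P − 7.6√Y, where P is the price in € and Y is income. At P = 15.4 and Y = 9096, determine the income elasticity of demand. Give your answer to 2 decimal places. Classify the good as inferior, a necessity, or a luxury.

-0.94 (inferior good)

At P = 15.4, Y = 9096: Q = 384.400.
Holding P constant, ∂Q/∂Y = -7.6/(2√Y) = -0.0398436.
η_Y = (∂Q/∂Y)·(Y/Q) = -0.0398436 × (9096/384.400) = -0.94.
Since η < 0, this is an inferior good.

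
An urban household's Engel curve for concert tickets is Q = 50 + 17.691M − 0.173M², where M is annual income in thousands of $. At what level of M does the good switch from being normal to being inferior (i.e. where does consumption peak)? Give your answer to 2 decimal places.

51.13

dQ/dM = 17.691 − 0.346M.
The good is inferior where dQ/dM < 0. Setting dQ/dM = 0 gives M = 17.691 / 0.346 = 51.13.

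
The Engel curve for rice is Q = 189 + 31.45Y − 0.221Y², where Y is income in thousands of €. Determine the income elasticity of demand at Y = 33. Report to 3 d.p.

At Y = 33: Q = 986.1810.
dQ/dY = 31.45 − 0.442Y = 16.86400.
η = (dQ/dY)·(Y/Q) = 16.86400 × (33/986.1810) = 0.564.

0.564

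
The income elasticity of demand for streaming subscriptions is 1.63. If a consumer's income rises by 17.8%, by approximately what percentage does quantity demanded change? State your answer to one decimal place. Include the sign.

29.0%

%ΔQ ≈ η × %ΔI = 1.63 × 17.8% = 29.0%.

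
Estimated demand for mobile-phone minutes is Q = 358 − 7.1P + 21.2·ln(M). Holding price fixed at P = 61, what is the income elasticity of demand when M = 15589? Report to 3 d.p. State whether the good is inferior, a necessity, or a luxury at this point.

0.164 (necessity)

At P = 61, M = 15589: Q = 129.572.
Holding P constant, ∂Q/∂M = 21.2/M = 0.00135993.
η_M = (∂Q/∂M)·(M/Q) = 0.00135993 × (15589/129.572) = 0.164.
Since 0 < η < 1, this is a necessity.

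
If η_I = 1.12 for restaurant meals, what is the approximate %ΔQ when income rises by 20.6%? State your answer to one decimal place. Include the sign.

23.1%

%ΔQ ≈ η × %ΔI = 1.12 × 20.6% = 23.1%.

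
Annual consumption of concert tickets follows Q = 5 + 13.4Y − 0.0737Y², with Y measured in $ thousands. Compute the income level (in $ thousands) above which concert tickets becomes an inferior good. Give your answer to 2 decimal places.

dQ/dY = 13.4 − 0.1474Y.
The good is inferior where dQ/dY < 0. Setting dQ/dY = 0 gives Y = 13.4 / 0.1474 = 90.91.

90.91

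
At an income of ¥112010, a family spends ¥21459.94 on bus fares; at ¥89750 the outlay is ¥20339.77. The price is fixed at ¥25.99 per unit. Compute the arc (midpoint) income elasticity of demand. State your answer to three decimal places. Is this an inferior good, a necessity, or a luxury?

With a constant price, Q₁ = 21459.94/25.99 = 825.700 and Q₂ = 20339.77/25.99 = 782.600 (equivalently, work directly with expenditure since P cancels).
Midpoint %ΔQ = (20339.77 − 21459.94)/20899.86 = -0.05360; midpoint %ΔI = (89750 − 112010)/100880 = -0.22066.
η = -0.05360 / -0.22066 = 0.243.
0 < η < 1 ⇒ necessity.

0.243 (necessity)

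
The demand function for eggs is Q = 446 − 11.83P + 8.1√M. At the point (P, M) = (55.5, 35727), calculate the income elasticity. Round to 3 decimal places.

0.580

At P = 55.5, M = 35727: Q = 1320.464.
Holding P constant, ∂Q/∂M = 8.1/(2√M) = 0.0214268.
η_M = (∂Q/∂M)·(M/Q) = 0.0214268 × (35727/1320.464) = 0.580.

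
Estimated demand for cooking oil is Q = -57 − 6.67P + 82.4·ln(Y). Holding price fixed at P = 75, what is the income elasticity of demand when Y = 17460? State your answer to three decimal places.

0.333

At P = 75, Y = 17460: Q = 247.606.
Holding P constant, ∂Q/∂Y = 82.4/Y = 0.00471936.
η_Y = (∂Q/∂Y)·(Y/Q) = 0.00471936 × (17460/247.606) = 0.333.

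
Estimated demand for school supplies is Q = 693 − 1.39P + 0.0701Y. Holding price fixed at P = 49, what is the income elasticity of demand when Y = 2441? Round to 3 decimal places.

0.215

At P = 49, Y = 2441: Q = 796.004.
Holding P constant, ∂Q/∂Y = 0.0701.
η_Y = (∂Q/∂Y)·(Y/Q) = 0.0701 × (2441/796.004) = 0.215.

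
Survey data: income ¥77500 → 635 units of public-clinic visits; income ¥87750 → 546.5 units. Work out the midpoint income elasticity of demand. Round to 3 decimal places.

ΔQ = 546.5 − 635 = -88.5; midpoint Q̄ = (635 + 546.5)/2 = 590.75.
ΔI = 87750 − 77500 = 10250; midpoint Ī = (77500 + 87750)/2 = 82625.
η = (ΔQ/Q̄) ÷ (ΔI/Ī) = (-88.5/590.75) ÷ (10250/82625) = -1.208.

-1.208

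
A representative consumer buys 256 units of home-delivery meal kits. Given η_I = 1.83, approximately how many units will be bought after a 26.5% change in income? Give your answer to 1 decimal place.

%ΔQ ≈ η × %ΔI = 1.83 × 26.5% = 48.495%.
New Q ≈ 256 × (1 + 0.48495) = 380.1.

380.1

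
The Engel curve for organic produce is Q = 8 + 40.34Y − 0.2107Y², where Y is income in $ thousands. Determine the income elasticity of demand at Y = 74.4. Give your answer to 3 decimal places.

At Y = 74.4: Q = 1842.9956.
dQ/dY = 40.34 − 0.4214Y = 8.98784.
η = (dQ/dY)·(Y/Q) = 8.98784 × (74.4/1842.9956) = 0.363.

0.363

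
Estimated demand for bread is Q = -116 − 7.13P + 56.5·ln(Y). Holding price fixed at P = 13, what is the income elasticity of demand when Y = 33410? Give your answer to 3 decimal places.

At P = 13, Y = 33410: Q = 379.848.
Holding P constant, ∂Q/∂Y = 56.5/Y = 0.00169111.
η_Y = (∂Q/∂Y)·(Y/Q) = 0.00169111 × (33410/379.848) = 0.149.

0.149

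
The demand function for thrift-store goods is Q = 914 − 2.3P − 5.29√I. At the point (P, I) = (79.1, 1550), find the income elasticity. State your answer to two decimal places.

At P = 79.1, I = 1550: Q = 523.802.
Holding P constant, ∂Q/∂I = -5.29/(2√I) = -0.0671831.
η_I = (∂Q/∂I)·(I/Q) = -0.0671831 × (1550/523.802) = -0.20.

-0.20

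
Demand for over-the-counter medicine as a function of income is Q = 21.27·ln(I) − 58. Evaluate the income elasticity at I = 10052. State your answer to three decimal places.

At I = 10052: Q = 138.014.
dQ/dI = 21.27/I = 0.002116 at this income.
η = (dQ/dI)·(I/Q) = 0.002116 × (10052/138.014) = 0.154.

0.154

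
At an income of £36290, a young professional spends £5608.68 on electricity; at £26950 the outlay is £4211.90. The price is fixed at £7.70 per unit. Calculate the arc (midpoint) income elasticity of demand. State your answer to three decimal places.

0.963

With a constant price, Q₁ = 5608.68/7.70 = 728.400 and Q₂ = 4211.90/7.70 = 547.000 (equivalently, work directly with expenditure since P cancels).
Midpoint %ΔQ = (4211.90 − 5608.68)/4910.29 = -0.28446; midpoint %ΔI = (26950 − 36290)/31620 = -0.29538.
η = -0.28446 / -0.29538 = 0.963.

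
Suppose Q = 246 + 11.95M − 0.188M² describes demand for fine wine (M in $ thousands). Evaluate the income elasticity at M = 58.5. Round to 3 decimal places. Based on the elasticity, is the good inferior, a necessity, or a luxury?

-1.948 (inferior good)

At M = 58.5: Q = 301.6920.
dQ/dM = 11.95 − 0.376M = -10.04600.
η = (dQ/dM)·(M/Q) = -10.04600 × (58.5/301.6920) = -1.948.
η < 0 ⇒ inferior good.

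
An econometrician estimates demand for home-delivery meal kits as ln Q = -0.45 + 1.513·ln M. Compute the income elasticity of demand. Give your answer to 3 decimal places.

In a log-linear demand, the coefficient on ln M is the income elasticity.
So η = 1.513.

1.513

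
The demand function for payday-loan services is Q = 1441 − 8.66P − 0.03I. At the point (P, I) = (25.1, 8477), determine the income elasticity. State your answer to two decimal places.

At P = 25.1, I = 8477: Q = 969.324.
Holding P constant, ∂Q/∂I = −0.03.
η_I = (∂Q/∂I)·(I/Q) = -0.03 × (8477/969.324) = -0.26.

-0.26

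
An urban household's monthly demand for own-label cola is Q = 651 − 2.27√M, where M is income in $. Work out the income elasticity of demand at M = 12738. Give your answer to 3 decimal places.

At M = 12738: Q = 394.802.
dQ/dM = -2.27/(2√M) = -0.0100565 at this income.
η = (dQ/dM)·(M/Q) = -0.0100565 × (12738/394.802) = -0.324.

-0.324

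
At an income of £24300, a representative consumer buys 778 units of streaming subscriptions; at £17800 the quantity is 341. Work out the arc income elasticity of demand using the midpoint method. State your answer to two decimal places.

2.53

ΔQ = 341 − 778 = -437; midpoint Q̄ = (778 + 341)/2 = 559.5.
ΔI = 17800 − 24300 = -6500; midpoint Ī = (24300 + 17800)/2 = 21050.
η = (ΔQ/Q̄) ÷ (ΔI/Ī) = (-437/559.5) ÷ (-6500/21050) = 2.53.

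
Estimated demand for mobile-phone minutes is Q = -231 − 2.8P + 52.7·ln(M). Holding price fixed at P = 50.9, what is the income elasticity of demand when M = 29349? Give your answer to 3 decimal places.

0.313

At P = 50.9, M = 29349: Q = 168.606.
Holding P constant, ∂Q/∂M = 52.7/M = 0.00179563.
η_M = (∂Q/∂M)·(M/Q) = 0.00179563 × (29349/168.606) = 0.313.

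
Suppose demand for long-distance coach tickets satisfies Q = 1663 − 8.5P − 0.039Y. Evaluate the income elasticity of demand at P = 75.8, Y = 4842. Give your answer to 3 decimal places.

At P = 75.8, Y = 4842: Q = 829.862.
Holding P constant, ∂Q/∂Y = −0.039.
η_Y = (∂Q/∂Y)·(Y/Q) = -0.039 × (4842/829.862) = -0.228.

-0.228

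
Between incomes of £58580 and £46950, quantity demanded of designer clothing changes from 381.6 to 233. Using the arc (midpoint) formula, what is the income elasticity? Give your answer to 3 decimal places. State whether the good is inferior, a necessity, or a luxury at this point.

2.194 (luxury)

ΔQ = 233 − 381.6 = -148.6; midpoint Q̄ = (381.6 + 233)/2 = 307.3.
ΔI = 46950 − 58580 = -11630; midpoint Ī = (58580 + 46950)/2 = 52765.
η = (ΔQ/Q̄) ÷ (ΔI/Ī) = (-148.6/307.3) ÷ (-11630/52765) = 2.194.
η > 1 ⇒ luxury.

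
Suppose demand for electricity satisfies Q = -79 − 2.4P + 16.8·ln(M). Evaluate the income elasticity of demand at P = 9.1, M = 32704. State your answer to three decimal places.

0.228

At P = 9.1, M = 32704: Q = 73.800.
Holding P constant, ∂Q/∂M = 16.8/M = 0.000513699.
η_M = (∂Q/∂M)·(M/Q) = 0.000513699 × (32704/73.800) = 0.228.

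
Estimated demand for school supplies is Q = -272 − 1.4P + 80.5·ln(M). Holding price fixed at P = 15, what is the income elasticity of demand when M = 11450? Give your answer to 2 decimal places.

At P = 15, M = 11450: Q = 459.332.
Holding P constant, ∂Q/∂M = 80.5/M = 0.00703057.
η_M = (∂Q/∂M)·(M/Q) = 0.00703057 × (11450/459.332) = 0.18.

0.18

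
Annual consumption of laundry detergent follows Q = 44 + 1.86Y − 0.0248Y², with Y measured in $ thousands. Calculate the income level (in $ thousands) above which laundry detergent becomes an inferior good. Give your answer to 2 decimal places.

dQ/dY = 1.86 − 0.0496Y.
The good is inferior where dQ/dY < 0. Setting dQ/dY = 0 gives Y = 1.86 / 0.0496 = 37.50.

37.50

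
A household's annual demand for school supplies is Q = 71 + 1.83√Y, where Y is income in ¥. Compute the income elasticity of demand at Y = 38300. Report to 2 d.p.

0.42

At Y = 38300: Q = 429.138.
dQ/dY = 1.83/(2√Y) = 0.00467543 at this income.
η = (dQ/dY)·(Y/Q) = 0.00467543 × (38300/429.138) = 0.42.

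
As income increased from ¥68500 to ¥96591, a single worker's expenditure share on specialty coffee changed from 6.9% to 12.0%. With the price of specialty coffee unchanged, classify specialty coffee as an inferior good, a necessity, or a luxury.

luxury

The budget share rises as income rises, so η > 1.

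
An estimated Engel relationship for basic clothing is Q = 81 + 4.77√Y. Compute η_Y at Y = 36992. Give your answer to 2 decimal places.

At Y = 36992: Q = 998.429.
dQ/dY = 4.77/(2√Y) = 0.0124004 at this income.
η = (dQ/dY)·(Y/Q) = 0.0124004 × (36992/998.429) = 0.46.

0.46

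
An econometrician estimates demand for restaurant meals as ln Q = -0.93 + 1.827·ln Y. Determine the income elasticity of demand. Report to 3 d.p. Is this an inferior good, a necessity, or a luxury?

In a log-linear demand, the coefficient on ln Y is the income elasticity.
So η = 1.827.
η > 1 ⇒ luxury.

1.827 (luxury)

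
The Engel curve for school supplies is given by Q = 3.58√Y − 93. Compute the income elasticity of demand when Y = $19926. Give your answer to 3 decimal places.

0.613

At Y = 19926: Q = 412.351.
dQ/dY = 3.58/(2√Y) = 0.0126807 at this income.
η = (dQ/dY)·(Y/Q) = 0.0126807 × (19926/412.351) = 0.613.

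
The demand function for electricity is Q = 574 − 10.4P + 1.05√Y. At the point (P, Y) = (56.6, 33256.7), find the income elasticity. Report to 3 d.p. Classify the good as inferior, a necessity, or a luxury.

0.541 (necessity)

At P = 56.6, Y = 33256.7: Q = 176.842.
Holding P constant, ∂Q/∂Y = 1.05/(2√Y) = 0.00287885.
η_Y = (∂Q/∂Y)·(Y/Q) = 0.00287885 × (33256.7/176.842) = 0.541.
Since 0 < η < 1, this is a necessity.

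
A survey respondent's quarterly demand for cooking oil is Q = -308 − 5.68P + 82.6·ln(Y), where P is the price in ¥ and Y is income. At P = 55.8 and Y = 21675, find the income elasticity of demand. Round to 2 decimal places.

0.41

At P = 55.8, Y = 21675: Q = 199.727.
Holding P constant, ∂Q/∂Y = 82.6/Y = 0.00381084.
η_Y = (∂Q/∂Y)·(Y/Q) = 0.00381084 × (21675/199.727) = 0.41.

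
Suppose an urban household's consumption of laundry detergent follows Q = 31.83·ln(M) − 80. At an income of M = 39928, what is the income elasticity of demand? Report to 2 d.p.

0.12

At M = 39928: Q = 257.234.
dQ/dM = 31.83/M = 0.000797185 at this income.
η = (dQ/dM)·(M/Q) = 0.000797185 × (39928/257.234) = 0.12.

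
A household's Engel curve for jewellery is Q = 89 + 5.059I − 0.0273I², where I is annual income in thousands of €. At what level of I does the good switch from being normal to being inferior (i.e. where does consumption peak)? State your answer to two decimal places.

dQ/dI = 5.059 − 0.0546I.
The good is inferior where dQ/dI < 0. Setting dQ/dI = 0 gives I = 5.059 / 0.0546 = 92.66.

92.66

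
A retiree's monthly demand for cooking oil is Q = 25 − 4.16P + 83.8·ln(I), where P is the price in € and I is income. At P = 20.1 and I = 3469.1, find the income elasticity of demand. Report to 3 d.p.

0.134

At P = 20.1, I = 3469.1: Q = 624.492.
Holding P constant, ∂Q/∂I = 83.8/I = 0.0241561.
η_I = (∂Q/∂I)·(I/Q) = 0.0241561 × (3469.1/624.492) = 0.134.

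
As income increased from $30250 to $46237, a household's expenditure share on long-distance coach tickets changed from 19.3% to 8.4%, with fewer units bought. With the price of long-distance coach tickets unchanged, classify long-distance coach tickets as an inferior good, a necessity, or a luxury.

Quantity demanded falls as income rises, so η < 0.

inferior good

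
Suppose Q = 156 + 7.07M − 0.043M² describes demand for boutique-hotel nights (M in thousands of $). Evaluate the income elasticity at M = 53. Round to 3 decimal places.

At M = 53: Q = 409.9230.
dQ/dM = 7.07 − 0.086M = 2.51200.
η = (dQ/dM)·(M/Q) = 2.51200 × (53/409.9230) = 0.325.

0.325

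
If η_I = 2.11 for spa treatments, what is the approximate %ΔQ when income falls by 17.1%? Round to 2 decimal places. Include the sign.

%ΔQ ≈ η × %ΔI = 2.11 × (-17.1%) = -36.08%.

-36.08%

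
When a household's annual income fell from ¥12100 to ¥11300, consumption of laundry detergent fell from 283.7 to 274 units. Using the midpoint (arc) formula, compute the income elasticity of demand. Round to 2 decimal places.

0.51

ΔQ = 274 − 283.7 = -9.7; midpoint Q̄ = (283.7 + 274)/2 = 278.85.
ΔI = 11300 − 12100 = -800; midpoint Ī = (12100 + 11300)/2 = 11700.
η = (ΔQ/Q̄) ÷ (ΔI/Ī) = (-9.7/278.85) ÷ (-800/11700) = 0.51.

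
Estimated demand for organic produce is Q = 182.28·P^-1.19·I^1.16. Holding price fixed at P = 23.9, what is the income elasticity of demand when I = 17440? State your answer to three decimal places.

1.160

For a multiplicative demand Q = A·P^α·I^β, the income elasticity is β everywhere.
Here β = 1.16, so η = 1.160.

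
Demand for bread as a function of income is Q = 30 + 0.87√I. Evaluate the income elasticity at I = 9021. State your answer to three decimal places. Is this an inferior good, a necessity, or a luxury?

At I = 9021: Q = 112.632.
dQ/dI = 0.87/(2√I) = 0.00457996 at this income.
η = (dQ/dI)·(I/Q) = 0.00457996 × (9021/112.632) = 0.367.
Since 0 < η < 1, the good is a necessity.

0.367 (necessity)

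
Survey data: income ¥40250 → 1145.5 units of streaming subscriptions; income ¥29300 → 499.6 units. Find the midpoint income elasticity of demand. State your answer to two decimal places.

2.49

ΔQ = 499.6 − 1145.5 = -645.9; midpoint Q̄ = (1145.5 + 499.6)/2 = 822.55.
ΔI = 29300 − 40250 = -10950; midpoint Ī = (40250 + 29300)/2 = 34775.
η = (ΔQ/Q̄) ÷ (ΔI/Ī) = (-645.9/822.55) ÷ (-10950/34775) = 2.49.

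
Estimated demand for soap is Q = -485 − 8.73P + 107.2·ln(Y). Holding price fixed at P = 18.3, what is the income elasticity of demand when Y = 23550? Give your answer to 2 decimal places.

At P = 18.3, Y = 23550: Q = 434.411.
Holding P constant, ∂Q/∂Y = 107.2/Y = 0.00455202.
η_Y = (∂Q/∂Y)·(Y/Q) = 0.00455202 × (23550/434.411) = 0.25.

0.25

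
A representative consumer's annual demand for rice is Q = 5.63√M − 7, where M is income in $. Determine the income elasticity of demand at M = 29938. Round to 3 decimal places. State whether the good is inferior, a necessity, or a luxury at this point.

At M = 29938: Q = 967.136.
dQ/dM = 5.63/(2√M) = 0.0162692 at this income.
η = (dQ/dM)·(M/Q) = 0.0162692 × (29938/967.136) = 0.504.
Since 0 < η < 1, the good is a necessity.

0.504 (necessity)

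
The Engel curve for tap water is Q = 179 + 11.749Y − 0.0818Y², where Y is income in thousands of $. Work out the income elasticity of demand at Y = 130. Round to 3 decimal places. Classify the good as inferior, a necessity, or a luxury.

At Y = 130: Q = 323.9500.
dQ/dY = 11.749 − 0.1636Y = -9.51900.
η = (dQ/dY)·(Y/Q) = -9.51900 × (130/323.9500) = -3.820.
η < 0 ⇒ inferior good.

-3.820 (inferior good)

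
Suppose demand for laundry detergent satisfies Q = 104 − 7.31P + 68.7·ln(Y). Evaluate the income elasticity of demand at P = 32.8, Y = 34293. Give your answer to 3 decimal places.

0.118

At P = 32.8, Y = 34293: Q = 581.645.
Holding P constant, ∂Q/∂Y = 68.7/Y = 0.00200332.
η_Y = (∂Q/∂Y)·(Y/Q) = 0.00200332 × (34293/581.645) = 0.118.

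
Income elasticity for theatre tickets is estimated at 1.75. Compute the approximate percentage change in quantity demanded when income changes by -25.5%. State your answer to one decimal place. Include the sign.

-44.6%

%ΔQ ≈ η × %ΔI = 1.75 × (-25.5%) = -44.6%.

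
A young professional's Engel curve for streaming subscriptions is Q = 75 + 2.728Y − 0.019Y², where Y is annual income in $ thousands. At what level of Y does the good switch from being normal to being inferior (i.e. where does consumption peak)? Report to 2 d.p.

71.79

dQ/dY = 2.728 − 0.038Y.
The good is inferior where dQ/dY < 0. Setting dQ/dY = 0 gives Y = 2.728 / 0.038 = 71.79.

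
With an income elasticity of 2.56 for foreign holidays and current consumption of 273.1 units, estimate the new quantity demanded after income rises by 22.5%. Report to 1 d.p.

430.4

%ΔQ ≈ η × %ΔI = 2.56 × 22.5% = 57.6%.
New Q ≈ 273.1 × (1 + 0.576) = 430.4.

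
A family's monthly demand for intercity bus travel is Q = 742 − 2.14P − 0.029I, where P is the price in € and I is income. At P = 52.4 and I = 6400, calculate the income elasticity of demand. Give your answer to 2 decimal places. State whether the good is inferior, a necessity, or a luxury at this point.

-0.42 (inferior good)

At P = 52.4, I = 6400: Q = 444.264.
Holding P constant, ∂Q/∂I = −0.029.
η_I = (∂Q/∂I)·(I/Q) = -0.029 × (6400/444.264) = -0.42.
Since η < 0, this is an inferior good.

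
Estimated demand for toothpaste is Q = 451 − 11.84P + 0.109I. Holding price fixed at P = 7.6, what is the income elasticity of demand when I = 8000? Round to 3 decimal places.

0.707

At P = 7.6, I = 8000: Q = 1233.016.
Holding P constant, ∂Q/∂I = 0.109.
η_I = (∂Q/∂I)·(I/Q) = 0.109 × (8000/1233.016) = 0.707.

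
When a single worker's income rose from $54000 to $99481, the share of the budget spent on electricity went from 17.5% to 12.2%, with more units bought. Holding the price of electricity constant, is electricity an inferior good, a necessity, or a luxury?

Quantity rises but the budget share falls as income rises, so 0 < η < 1.

necessity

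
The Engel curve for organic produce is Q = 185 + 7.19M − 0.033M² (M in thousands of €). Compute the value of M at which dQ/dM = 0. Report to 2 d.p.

dQ/dM = 7.19 − 0.066M.
The good is inferior where dQ/dM < 0. Setting dQ/dM = 0 gives M = 7.19 / 0.066 = 108.94.

108.94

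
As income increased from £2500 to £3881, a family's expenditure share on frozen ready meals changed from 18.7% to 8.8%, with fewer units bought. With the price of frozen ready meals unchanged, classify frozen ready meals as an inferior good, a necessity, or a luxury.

inferior good

Quantity demanded falls as income rises, so η < 0.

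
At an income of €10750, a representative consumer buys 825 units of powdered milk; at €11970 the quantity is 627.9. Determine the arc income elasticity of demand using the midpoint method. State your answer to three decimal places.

ΔQ = 627.9 − 825 = -197.1; midpoint Q̄ = (825 + 627.9)/2 = 726.45.
ΔI = 11970 − 10750 = 1220; midpoint Ī = (10750 + 11970)/2 = 11360.
η = (ΔQ/Q̄) ÷ (ΔI/Ī) = (-197.1/726.45) ÷ (1220/11360) = -2.526.

-2.526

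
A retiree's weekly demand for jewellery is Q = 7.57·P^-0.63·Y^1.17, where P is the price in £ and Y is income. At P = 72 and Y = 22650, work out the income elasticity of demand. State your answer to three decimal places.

1.170

For a multiplicative demand Q = A·P^α·Y^β, the income elasticity is β everywhere.
Here β = 1.17, so η = 1.170.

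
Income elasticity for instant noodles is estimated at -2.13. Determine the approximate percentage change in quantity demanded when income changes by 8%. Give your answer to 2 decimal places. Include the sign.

%ΔQ ≈ η × %ΔI = -2.13 × 8% = -17.04%.

-17.04%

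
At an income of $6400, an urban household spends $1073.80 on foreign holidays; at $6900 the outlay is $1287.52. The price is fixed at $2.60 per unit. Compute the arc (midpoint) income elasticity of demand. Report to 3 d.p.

2.408

With a constant price, Q₁ = 1073.80/2.60 = 413.000 and Q₂ = 1287.52/2.60 = 495.200 (equivalently, work directly with expenditure since P cancels).
Midpoint %ΔQ = (1287.52 − 1073.80)/1180.66 = 0.18102; midpoint %ΔI = (6900 − 6400)/6650 = 0.07519.
η = 0.18102 / 0.07519 = 2.408.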